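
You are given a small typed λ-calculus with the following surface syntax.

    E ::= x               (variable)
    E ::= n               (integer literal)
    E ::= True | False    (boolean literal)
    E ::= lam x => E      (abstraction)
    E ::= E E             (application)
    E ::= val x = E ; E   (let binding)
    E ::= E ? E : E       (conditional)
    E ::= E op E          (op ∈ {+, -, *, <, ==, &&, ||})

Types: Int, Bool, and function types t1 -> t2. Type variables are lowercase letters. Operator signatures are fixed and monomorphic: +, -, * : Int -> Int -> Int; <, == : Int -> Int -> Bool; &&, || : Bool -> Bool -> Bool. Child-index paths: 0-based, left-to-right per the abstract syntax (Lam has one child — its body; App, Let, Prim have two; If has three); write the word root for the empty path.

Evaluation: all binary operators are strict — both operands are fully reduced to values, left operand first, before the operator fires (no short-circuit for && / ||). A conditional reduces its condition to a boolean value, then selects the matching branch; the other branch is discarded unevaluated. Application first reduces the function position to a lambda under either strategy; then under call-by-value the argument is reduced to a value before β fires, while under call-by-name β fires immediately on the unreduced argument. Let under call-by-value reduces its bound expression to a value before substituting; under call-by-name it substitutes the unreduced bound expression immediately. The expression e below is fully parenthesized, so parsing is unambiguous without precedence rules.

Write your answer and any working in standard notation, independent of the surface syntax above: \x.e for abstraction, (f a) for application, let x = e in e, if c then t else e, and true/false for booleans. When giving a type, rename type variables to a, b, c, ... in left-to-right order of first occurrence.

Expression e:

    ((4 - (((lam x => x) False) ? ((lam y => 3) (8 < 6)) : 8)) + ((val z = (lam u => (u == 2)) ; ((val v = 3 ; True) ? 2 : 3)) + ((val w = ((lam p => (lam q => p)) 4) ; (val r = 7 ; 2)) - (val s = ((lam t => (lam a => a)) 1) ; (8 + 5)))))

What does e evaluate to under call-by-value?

Answer: -13

Derivation:
step 0: ((4 - (if ((\x.x) false) then ((\y.3) (8 < 6)) else 8)) + ((let z = (\u.(u == 2)) in (if (let v = 3 in true) then 2 else 3)) + ((let w = ((\p.(\q.p)) 4) in (let r = 7 in 2)) - (let s = ((\t.(\a.a)) 1) in (8 + 5)))))
step 1: [beta@0.1.0] ((4 - (if false then ((\y.3) (8 < 6)) else 8)) + ((let z = (\u.(u == 2)) in (if (let v = 3 in true) then 2 else 3)) + ((let w = ((\p.(\q.p)) 4) in (let r = 7 in 2)) - (let s = ((\t.(\a.a)) 1) in (8 + 5)))))
step 2: [if@0.1] ((4 - 8) + ((let z = (\u.(u == 2)) in (if (let v = 3 in true) then 2 else 3)) + ((let w = ((\p.(\q.p)) 4) in (let r = 7 in 2)) - (let s = ((\t.(\a.a)) 1) in (8 + 5)))))
step 3: [delta@0] (-4 + ((let z = (\u.(u == 2)) in (if (let v = 3 in true) then 2 else 3)) + ((let w = ((\p.(\q.p)) 4) in (let r = 7 in 2)) - (let s = ((\t.(\a.a)) 1) in (8 + 5)))))
step 4: [let@1.0] (-4 + ((if (let v = 3 in true) then 2 else 3) + ((let w = ((\p.(\q.p)) 4) in (let r = 7 in 2)) - (let s = ((\t.(\a.a)) 1) in (8 + 5)))))
step 5: [let@1.0.0] (-4 + ((if true then 2 else 3) + ((let w = ((\p.(\q.p)) 4) in (let r = 7 in 2)) - (let s = ((\t.(\a.a)) 1) in (8 + 5)))))
step 6: [if@1.0] (-4 + (2 + ((let w = ((\p.(\q.p)) 4) in (let r = 7 in 2)) - (let s = ((\t.(\a.a)) 1) in (8 + 5)))))
step 7: [beta@1.1.0.0] (-4 + (2 + ((let w = (\q.4) in (let r = 7 in 2)) - (let s = ((\t.(\a.a)) 1) in (8 + 5)))))
step 8: [let@1.1.0] (-4 + (2 + ((let r = 7 in 2) - (let s = ((\t.(\a.a)) 1) in (8 + 5)))))
step 9: [let@1.1.0] (-4 + (2 + (2 - (let s = ((\t.(\a.a)) 1) in (8 + 5)))))
step 10: [beta@1.1.1.0] (-4 + (2 + (2 - (let s = (\a.a) in (8 + 5)))))
step 11: [let@1.1.1] (-4 + (2 + (2 - (8 + 5))))
step 12: [delta@1.1.1] (-4 + (2 + (2 - 13)))
step 13: [delta@1.1] (-4 + (2 + -11))
step 14: [delta@1] (-4 + -9)
step 15: [delta@root] -13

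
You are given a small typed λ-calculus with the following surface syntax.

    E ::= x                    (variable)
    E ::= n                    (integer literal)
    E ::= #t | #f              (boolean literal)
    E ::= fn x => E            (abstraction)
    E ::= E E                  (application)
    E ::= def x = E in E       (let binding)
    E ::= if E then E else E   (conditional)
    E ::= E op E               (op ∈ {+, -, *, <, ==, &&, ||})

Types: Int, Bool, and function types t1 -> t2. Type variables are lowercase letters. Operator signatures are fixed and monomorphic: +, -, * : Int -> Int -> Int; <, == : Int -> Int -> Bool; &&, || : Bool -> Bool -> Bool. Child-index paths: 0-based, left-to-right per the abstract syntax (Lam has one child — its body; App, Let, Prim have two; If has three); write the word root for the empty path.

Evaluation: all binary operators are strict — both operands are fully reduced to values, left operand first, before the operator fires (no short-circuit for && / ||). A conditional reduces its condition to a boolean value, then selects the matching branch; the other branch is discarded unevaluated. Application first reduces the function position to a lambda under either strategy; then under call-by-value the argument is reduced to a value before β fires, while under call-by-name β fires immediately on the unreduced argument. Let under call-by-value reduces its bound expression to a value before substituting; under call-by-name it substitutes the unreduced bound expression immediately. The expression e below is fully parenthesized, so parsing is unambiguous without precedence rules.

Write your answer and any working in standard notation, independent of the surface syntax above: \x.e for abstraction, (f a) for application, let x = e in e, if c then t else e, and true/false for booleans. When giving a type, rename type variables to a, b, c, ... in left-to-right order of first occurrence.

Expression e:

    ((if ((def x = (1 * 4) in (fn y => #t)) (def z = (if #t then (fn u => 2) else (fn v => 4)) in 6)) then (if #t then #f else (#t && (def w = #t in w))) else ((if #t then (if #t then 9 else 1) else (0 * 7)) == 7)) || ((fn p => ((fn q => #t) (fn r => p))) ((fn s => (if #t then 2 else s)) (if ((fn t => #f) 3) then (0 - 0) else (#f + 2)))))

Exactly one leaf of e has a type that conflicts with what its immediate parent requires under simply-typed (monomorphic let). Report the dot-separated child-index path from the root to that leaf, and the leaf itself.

Answer: 1.1.1.2.0 : false

Derivation:
  unify Int ~ Int
  unify Int ~ Int
let x : Int
\y._ : a -> Bool
  unify Bool ~ Bool
\u._ : b -> Int
\v._ : c -> Int
  unify b -> Int ~ c -> Int
  unify b ~ c
  unify Int ~ Int
let z : c -> Int
  unify a -> Bool ~ Int -> d
  unify a ~ Int
  unify Bool ~ d
_ _ : Bool
  unify Bool ~ Bool
  unify Bool ~ Bool
  unify Bool ~ Bool
let w : Bool
w : Bool
  unify Bool ~ Bool
  unify Bool ~ Bool
  unify Bool ~ Bool
  unify Bool ~ Bool
  unify Int ~ Int
  unify Int ~ Int
  unify Int ~ Int
  unify Int ~ Int
  unify Int ~ Int
  unify Int ~ Int
  unify Bool ~ Bool
  unify Bool ~ Bool
\q._ : f -> Bool
p : e
\r._ : g -> e
  unify f -> Bool ~ (g -> e) -> h
  unify f ~ g -> e
  unify Bool ~ h
_ _ : Bool
\p._ : e -> Bool
  unify Bool ~ Bool
s : i
  unify Int ~ i
\s._ : Int -> Int
\t._ : j -> Bool
  unify j -> Bool ~ Int -> k
  unify j ~ Int
  unify Bool ~ k
_ _ : Bool
  unify Bool ~ Bool
  unify Int ~ Int
  unify Int ~ Int
  unify Bool ~ Int
  FAIL: mismatch Bool ~ Int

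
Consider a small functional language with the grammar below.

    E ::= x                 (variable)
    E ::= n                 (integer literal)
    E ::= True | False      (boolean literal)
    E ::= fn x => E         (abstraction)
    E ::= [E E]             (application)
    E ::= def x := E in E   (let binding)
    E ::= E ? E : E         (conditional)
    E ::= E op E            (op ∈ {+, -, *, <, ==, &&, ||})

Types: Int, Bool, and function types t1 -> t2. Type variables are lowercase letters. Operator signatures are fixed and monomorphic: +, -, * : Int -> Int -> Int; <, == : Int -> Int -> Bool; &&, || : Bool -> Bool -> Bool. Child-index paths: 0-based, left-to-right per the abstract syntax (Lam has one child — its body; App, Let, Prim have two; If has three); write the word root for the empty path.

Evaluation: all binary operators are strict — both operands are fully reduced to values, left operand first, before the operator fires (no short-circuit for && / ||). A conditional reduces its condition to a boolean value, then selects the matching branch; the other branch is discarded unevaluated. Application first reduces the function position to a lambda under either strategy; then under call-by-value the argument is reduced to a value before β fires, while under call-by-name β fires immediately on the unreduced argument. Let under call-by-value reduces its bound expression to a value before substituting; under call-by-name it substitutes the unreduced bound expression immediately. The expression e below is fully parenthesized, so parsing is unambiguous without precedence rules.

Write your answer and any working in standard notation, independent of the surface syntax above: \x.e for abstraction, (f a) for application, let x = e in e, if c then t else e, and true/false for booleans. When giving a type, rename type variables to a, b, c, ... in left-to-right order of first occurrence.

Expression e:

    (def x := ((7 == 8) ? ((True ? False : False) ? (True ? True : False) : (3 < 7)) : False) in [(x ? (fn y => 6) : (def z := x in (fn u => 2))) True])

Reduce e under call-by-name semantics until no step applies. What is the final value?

Answer: 2

Derivation:
step 0: (let x = (if (7 == 8) then (if (if true then false else false) then (if true then true else false) else (3 < 7)) else false) in ((if x then (\y.6) else (let z = x in (\u.2))) true))
step 1: [let@root] ((if (if (7 == 8) then (if (if true then false else false) then (if true then true else false) else (3 < 7)) else false) then (\y.6) else (let z = (if (7 == 8) then (if (if true then false else false) then (if true then true else false) else (3 < 7)) else false) in (\u.2))) true)
step 2: [delta@0.0.0] ((if (if false then (if (if true then false else false) then (if true then true else false) else (3 < 7)) else false) then (\y.6) else (let z = (if (7 == 8) then (if (if true then false else false) then (if true then true else false) else (3 < 7)) else false) in (\u.2))) true)
step 3: [if@0.0] ((if false then (\y.6) else (let z = (if (7 == 8) then (if (if true then false else false) then (if true then true else false) else (3 < 7)) else false) in (\u.2))) true)
step 4: [if@0] ((let z = (if (7 == 8) then (if (if true then false else false) then (if true then true else false) else (3 < 7)) else false) in (\u.2)) true)
step 5: [let@0] ((\u.2) true)
step 6: [beta@root] 2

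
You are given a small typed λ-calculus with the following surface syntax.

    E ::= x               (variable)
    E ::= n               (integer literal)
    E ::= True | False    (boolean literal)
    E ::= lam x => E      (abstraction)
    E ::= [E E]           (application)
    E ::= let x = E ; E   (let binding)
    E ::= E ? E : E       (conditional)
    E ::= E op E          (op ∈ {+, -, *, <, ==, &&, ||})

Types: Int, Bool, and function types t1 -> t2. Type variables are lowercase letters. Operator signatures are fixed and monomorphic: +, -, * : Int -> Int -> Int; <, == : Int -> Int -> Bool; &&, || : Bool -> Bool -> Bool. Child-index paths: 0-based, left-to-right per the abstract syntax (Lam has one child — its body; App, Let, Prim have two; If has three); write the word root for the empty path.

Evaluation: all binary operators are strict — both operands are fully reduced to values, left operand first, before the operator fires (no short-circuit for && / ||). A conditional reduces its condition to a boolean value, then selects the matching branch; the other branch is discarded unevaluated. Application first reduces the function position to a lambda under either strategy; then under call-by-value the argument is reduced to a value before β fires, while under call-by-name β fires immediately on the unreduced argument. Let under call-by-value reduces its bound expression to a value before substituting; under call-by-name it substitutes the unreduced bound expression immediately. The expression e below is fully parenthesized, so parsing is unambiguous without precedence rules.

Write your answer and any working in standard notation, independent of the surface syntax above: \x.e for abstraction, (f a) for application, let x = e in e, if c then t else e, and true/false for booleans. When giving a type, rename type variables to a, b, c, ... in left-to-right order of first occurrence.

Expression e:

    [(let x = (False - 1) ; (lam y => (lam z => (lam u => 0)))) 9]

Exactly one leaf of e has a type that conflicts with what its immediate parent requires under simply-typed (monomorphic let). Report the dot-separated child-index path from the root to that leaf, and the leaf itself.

Answer: 0.0.0 : false

Trace:
  unify Bool ~ Int
  FAIL: mismatch Bool ~ Int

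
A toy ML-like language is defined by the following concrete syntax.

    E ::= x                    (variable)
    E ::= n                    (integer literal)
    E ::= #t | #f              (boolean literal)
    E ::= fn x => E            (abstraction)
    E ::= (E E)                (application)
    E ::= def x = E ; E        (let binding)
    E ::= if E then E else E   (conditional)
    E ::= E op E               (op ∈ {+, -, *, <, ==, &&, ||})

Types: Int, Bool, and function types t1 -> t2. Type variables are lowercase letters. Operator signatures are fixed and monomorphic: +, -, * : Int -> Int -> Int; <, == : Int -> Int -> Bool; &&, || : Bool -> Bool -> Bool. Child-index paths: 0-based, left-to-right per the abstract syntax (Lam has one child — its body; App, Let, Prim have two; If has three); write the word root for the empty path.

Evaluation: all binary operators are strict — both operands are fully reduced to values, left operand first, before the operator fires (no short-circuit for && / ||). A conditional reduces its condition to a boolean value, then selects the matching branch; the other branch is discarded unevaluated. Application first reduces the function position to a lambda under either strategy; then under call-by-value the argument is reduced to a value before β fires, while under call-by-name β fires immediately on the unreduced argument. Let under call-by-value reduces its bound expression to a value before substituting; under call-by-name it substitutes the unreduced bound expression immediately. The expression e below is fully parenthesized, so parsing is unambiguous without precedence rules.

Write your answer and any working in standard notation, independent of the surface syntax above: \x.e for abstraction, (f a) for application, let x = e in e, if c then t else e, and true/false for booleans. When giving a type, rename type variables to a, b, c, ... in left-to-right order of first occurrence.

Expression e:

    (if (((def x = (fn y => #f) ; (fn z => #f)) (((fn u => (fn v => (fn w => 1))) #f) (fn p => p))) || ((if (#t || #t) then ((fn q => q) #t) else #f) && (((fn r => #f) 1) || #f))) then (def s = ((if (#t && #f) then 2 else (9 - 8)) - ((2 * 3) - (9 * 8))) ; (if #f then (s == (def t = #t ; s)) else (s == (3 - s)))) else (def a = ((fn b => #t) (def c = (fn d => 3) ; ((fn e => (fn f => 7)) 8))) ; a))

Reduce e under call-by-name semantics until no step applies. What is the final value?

Answer: true

Working:
step 0: (if (((let x = (\y.false) in (\z.false)) (((\u.(\v.(\w.1))) false) (\p.p))) || ((if (true || true) then ((\q.q) true) else false) && (((\r.false) 1) || false))) then (let s = ((if (true && false) then 2 else (9 - 8)) - ((2 * 3) - (9 * 8))) in (if false then (s == (let t = true in s)) else (s == (3 - s)))) else (let a = ((\b.true) (let c = (\d.3) in ((\e.(\f.7)) 8))) in a))
step 1: [let@0.0.0] (if (((\z.false) (((\u.(\v.(\w.1))) false) (\p.p))) || ((if (true || true) then ((\q.q) true) else false) && (((\r.false) 1) || false))) then (let s = ((if (true && false) then 2 else (9 - 8)) - ((2 * 3) - (9 * 8))) in (if false then (s == (let t = true in s)) else (s == (3 - s)))) else (let a = ((\b.true) (let c = (\d.3) in ((\e.(\f.7)) 8))) in a))
step 2: [beta@0.0] (if (false || ((if (true || true) then ((\q.q) true) else false) && (((\r.false) 1) || false))) then (let s = ((if (true && false) then 2 else (9 - 8)) - ((2 * 3) - (9 * 8))) in (if false then (s == (let t = true in s)) else (s == (3 - s)))) else (let a = ((\b.true) (let c = (\d.3) in ((\e.(\f.7)) 8))) in a))
step 3: [delta@0.1.0.0] (if (false || ((if true then ((\q.q) true) else false) && (((\r.false) 1) || false))) then (let s = ((if (true && false) then 2 else (9 - 8)) - ((2 * 3) - (9 * 8))) in (if false then (s == (let t = true in s)) else (s == (3 - s)))) else (let a = ((\b.true) (let c = (\d.3) in ((\e.(\f.7)) 8))) in a))
step 4: [if@0.1.0] (if (false || (((\q.q) true) && (((\r.false) 1) || false))) then (let s = ((if (true && false) then 2 else (9 - 8)) - ((2 * 3) - (9 * 8))) in (if false then (s == (let t = true in s)) else (s == (3 - s)))) else (let a = ((\b.true) (let c = (\d.3) in ((\e.(\f.7)) 8))) in a))
step 5: [beta@0.1.0] (if (false || (true && (((\r.false) 1) || false))) then (let s = ((if (true && false) then 2 else (9 - 8)) - ((2 * 3) - (9 * 8))) in (if false then (s == (let t = true in s)) else (s == (3 - s)))) else (let a = ((\b.true) (let c = (\d.3) in ((\e.(\f.7)) 8))) in a))
step 6: [beta@0.1.1.0] (if (false || (true && (false || false))) then (let s = ((if (true && false) then 2 else (9 - 8)) - ((2 * 3) - (9 * 8))) in (if false then (s == (let t = true in s)) else (s == (3 - s)))) else (let a = ((\b.true) (let c = (\d.3) in ((\e.(\f.7)) 8))) in a))
step 7: [delta@0.1.1] (if (false || (true && false)) then (let s = ((if (true && false) then 2 else (9 - 8)) - ((2 * 3) - (9 * 8))) in (if false then (s == (let t = true in s)) else (s == (3 - s)))) else (let a = ((\b.true) (let c = (\d.3) in ((\e.(\f.7)) 8))) in a))
step 8: [delta@0.1] (if (false || false) then (let s = ((if (true && false) then 2 else (9 - 8)) - ((2 * 3) - (9 * 8))) in (if false then (s == (let t = true in s)) else (s == (3 - s)))) else (let a = ((\b.true) (let c = (\d.3) in ((\e.(\f.7)) 8))) in a))
step 9: [delta@0] (if false then (let s = ((if (true && false) then 2 else (9 - 8)) - ((2 * 3) - (9 * 8))) in (if false then (s == (let t = true in s)) else (s == (3 - s)))) else (let a = ((\b.true) (let c = (\d.3) in ((\e.(\f.7)) 8))) in a))
step 10: [if@root] (let a = ((\b.true) (let c = (\d.3) in ((\e.(\f.7)) 8))) in a)
step 11: [let@root] ((\b.true) (let c = (\d.3) in ((\e.(\f.7)) 8)))
step 12: [beta@root] true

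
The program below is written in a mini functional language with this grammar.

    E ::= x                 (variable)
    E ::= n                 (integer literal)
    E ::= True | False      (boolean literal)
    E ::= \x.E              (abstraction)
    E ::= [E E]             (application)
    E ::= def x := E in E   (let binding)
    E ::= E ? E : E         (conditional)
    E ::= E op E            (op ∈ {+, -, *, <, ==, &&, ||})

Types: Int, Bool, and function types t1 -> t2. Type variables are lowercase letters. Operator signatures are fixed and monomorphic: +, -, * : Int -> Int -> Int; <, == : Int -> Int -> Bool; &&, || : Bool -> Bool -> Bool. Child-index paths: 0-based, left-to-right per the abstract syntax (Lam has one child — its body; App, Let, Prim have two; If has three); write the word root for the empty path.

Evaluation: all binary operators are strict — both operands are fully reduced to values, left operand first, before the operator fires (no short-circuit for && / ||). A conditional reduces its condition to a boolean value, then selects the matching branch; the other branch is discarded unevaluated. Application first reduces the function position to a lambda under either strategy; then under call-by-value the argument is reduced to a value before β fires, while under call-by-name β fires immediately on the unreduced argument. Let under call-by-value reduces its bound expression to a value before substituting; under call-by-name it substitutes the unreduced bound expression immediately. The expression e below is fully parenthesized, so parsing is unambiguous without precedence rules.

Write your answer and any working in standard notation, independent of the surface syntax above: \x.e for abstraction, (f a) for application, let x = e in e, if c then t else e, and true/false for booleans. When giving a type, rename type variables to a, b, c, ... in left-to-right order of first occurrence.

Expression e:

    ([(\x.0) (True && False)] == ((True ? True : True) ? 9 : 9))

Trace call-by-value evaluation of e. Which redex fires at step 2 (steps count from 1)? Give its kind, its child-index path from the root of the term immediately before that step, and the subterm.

Derivation:
step 0: (((\x.0) (true && false)) == (if (if true then true else true) then 9 else 9))
step 1: [delta@0.1] (((\x.0) false) == (if (if true then true else true) then 9 else 9))
step 2: [beta@0] (0 == (if (if true then true else true) then 9 else 9))

Answer: beta at 0 : ((\x.0) false)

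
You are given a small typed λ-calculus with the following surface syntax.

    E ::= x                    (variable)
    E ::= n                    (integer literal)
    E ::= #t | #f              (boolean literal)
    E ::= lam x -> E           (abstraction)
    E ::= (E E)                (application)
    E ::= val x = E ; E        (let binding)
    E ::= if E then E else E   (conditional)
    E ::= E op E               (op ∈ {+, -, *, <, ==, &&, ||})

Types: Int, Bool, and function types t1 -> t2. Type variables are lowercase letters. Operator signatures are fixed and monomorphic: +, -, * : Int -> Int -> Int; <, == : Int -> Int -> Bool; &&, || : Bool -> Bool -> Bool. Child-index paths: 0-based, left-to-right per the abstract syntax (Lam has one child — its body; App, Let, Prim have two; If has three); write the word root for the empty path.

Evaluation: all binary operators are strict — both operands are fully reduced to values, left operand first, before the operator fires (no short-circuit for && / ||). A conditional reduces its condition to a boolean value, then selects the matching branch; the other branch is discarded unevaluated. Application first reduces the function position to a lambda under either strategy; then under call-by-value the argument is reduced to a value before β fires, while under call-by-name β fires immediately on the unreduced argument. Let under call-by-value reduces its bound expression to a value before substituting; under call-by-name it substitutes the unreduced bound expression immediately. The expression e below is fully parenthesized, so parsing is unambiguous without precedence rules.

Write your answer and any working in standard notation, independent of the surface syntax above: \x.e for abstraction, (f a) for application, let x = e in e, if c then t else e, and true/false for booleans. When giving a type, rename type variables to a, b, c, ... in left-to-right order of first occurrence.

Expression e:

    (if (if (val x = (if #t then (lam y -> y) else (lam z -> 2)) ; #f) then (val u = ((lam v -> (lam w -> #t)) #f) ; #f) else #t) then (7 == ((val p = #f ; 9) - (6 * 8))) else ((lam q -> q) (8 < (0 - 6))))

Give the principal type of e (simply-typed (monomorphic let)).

Trace:
  unify Bool ~ Bool
y : a
\y._ : a -> a
\z._ : b -> Int
  unify a -> a ~ b -> Int
  unify a ~ b
  unify b ~ Int
let x : Int -> Int
  unify Bool ~ Bool
\w._ : d -> Bool
\v._ : c -> d -> Bool
  unify c -> d -> Bool ~ Bool -> e
  unify c ~ Bool
  unify d -> Bool ~ e
_ _ : d -> Bool
let u : d -> Bool
  unify Bool ~ Bool
  unify Bool ~ Bool
  unify Int ~ Int
let p : Bool
  unify Int ~ Int
  unify Int ~ Int
  unify Int ~ Int
  unify Int ~ Int
  unify Int ~ Int
q : f
\q._ : f -> f
  unify Int ~ Int
  unify Int ~ Int
  unify Int ~ Int
  unify Int ~ Int
  unify f -> f ~ Bool -> g
  unify f ~ Bool
  unify Bool ~ g
_ _ : Bool
  unify Bool ~ Bool

Answer: Bool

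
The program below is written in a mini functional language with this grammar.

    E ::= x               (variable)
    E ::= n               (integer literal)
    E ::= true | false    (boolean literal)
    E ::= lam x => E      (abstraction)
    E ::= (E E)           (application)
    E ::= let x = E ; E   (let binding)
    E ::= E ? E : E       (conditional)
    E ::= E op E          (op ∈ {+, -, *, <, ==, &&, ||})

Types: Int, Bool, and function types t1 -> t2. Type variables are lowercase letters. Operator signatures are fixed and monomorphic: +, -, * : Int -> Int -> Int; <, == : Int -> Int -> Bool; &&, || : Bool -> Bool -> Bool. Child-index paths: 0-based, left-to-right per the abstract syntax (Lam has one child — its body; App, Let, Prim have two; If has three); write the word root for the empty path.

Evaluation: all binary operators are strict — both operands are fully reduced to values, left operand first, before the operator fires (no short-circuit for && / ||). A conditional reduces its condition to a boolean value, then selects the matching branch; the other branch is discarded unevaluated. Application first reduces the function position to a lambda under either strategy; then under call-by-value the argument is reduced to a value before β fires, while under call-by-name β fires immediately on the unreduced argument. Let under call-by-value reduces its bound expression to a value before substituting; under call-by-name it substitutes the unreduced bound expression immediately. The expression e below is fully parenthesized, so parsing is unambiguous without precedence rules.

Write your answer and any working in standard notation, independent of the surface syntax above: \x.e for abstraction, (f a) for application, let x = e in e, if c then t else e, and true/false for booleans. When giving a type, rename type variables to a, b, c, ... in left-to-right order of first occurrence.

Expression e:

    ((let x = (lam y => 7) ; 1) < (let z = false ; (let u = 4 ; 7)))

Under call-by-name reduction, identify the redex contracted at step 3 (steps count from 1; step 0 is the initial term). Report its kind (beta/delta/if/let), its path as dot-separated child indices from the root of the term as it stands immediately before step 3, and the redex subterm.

Answer: let at 1 : (let u = 4 in 7)

Trace:
step 0: ((let x = (\y.7) in 1) < (let z = false in (let u = 4 in 7)))
step 1: [let@0] (1 < (let z = false in (let u = 4 in 7)))
step 2: [let@1] (1 < (let u = 4 in 7))
step 3: [let@1] (1 < 7)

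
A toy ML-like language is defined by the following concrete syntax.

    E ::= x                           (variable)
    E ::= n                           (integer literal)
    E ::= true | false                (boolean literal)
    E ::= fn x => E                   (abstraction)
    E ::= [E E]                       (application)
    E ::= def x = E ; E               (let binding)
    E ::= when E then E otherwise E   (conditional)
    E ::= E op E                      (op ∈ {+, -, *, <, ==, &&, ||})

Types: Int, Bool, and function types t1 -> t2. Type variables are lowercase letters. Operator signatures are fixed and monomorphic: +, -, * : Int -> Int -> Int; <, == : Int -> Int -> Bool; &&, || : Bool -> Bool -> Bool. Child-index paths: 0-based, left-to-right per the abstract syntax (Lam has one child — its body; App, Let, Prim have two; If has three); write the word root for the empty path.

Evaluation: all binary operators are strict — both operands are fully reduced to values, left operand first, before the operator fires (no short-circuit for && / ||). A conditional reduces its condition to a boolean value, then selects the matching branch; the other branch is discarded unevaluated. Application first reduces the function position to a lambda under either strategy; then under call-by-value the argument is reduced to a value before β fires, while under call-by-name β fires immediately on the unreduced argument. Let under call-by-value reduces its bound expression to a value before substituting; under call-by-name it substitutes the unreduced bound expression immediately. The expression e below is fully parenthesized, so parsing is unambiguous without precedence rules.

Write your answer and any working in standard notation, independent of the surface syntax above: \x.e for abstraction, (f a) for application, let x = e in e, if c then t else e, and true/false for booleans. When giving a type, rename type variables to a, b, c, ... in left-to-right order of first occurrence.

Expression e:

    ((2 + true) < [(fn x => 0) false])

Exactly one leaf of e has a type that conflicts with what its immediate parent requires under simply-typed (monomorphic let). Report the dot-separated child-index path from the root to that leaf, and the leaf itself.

Derivation:
  unify Int ~ Int
  unify Bool ~ Int
  FAIL: mismatch Bool ~ Int

Answer: 0.1 : true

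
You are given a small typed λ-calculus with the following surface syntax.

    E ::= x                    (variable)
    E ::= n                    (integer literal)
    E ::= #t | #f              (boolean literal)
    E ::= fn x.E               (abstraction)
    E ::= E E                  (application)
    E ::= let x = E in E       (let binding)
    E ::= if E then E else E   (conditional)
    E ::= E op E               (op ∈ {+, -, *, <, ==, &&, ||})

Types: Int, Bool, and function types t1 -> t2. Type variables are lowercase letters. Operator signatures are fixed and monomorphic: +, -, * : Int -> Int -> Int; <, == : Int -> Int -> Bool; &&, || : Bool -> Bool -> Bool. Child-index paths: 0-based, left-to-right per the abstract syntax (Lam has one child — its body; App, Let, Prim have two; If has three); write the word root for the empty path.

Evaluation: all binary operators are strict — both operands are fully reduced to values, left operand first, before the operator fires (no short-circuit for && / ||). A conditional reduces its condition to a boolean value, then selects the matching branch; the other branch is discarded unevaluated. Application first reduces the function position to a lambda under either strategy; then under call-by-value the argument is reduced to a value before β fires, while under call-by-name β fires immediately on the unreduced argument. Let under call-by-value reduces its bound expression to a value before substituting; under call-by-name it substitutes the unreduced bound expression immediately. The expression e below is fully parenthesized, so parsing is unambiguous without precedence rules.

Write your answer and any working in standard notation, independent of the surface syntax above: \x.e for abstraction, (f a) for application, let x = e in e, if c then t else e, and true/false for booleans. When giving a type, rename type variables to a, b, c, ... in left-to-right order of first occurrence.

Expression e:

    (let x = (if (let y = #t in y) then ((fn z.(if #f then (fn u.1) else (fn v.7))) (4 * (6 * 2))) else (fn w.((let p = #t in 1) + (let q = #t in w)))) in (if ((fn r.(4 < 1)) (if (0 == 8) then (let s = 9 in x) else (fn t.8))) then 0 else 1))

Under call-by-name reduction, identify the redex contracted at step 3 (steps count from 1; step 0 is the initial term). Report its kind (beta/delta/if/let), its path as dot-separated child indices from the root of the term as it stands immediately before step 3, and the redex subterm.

Answer: delta at 0 : (4 < 1)

Trace:
step 0: (let x = (if (let y = true in y) then ((\z.(if false then (\u.1) else (\v.7))) (4 * (6 * 2))) else (\w.((let p = true in 1) + (let q = true in w)))) in (if ((\r.(4 < 1)) (if (0 == 8) then (let s = 9 in x) else (\t.8))) then 0 else 1))
step 1: [let@root] (if ((\r.(4 < 1)) (if (0 == 8) then (let s = 9 in (if (let y = true in y) then ((\z.(if false then (\u.1) else (\v.7))) (4 * (6 * 2))) else (\w.((let p = true in 1) + (let q = true in w))))) else (\t.8))) then 0 else 1)
step 2: [beta@0] (if (4 < 1) then 0 else 1)
step 3: [delta@0] (if false then 0 else 1)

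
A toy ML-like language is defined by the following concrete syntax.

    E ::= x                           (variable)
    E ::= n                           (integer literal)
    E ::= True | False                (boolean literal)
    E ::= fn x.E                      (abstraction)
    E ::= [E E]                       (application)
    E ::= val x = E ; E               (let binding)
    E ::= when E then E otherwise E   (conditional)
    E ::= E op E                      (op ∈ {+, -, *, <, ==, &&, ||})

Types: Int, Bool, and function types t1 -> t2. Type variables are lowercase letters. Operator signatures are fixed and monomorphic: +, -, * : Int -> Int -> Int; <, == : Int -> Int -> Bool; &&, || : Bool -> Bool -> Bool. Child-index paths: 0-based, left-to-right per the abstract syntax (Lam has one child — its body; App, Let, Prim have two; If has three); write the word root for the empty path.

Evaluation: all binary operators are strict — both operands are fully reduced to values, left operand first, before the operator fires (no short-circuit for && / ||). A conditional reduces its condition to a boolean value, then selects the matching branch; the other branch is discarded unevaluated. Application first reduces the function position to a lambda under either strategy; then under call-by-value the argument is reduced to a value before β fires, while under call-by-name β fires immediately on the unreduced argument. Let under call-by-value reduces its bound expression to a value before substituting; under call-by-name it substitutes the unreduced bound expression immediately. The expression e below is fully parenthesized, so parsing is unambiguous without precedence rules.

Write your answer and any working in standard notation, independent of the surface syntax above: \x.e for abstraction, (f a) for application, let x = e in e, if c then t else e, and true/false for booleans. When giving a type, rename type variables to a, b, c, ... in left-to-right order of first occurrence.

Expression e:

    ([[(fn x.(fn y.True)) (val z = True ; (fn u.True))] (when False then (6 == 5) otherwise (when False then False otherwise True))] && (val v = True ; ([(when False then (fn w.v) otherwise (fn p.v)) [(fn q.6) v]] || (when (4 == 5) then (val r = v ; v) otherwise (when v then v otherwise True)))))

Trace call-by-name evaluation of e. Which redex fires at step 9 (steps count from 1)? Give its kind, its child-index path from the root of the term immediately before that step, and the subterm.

Answer: delta at 1 : (true || true)

Trace:
step 0: ((((\x.(\y.true)) (let z = true in (\u.true))) (if false then (6 == 5) else (if false then false else true))) && (let v = true in (((if false then (\w.v) else (\p.v)) ((\q.6) v)) || (if (4 == 5) then (let r = v in v) else (if v then v else true)))))
step 1: [beta@0.0] (((\y.true) (if false then (6 == 5) else (if false then false else true))) && (let v = true in (((if false then (\w.v) else (\p.v)) ((\q.6) v)) || (if (4 == 5) then (let r = v in v) else (if v then v else true)))))
step 2: [beta@0] (true && (let v = true in (((if false then (\w.v) else (\p.v)) ((\q.6) v)) || (if (4 == 5) then (let r = v in v) else (if v then v else true)))))
step 3: [let@1] (true && (((if false then (\w.true) else (\p.true)) ((\q.6) true)) || (if (4 == 5) then (let r = true in true) else (if true then true else true))))
step 4: [if@1.0.0] (true && (((\p.true) ((\q.6) true)) || (if (4 == 5) then (let r = true in true) else (if true then true else true))))
step 5: [beta@1.0] (true && (true || (if (4 == 5) then (let r = true in true) else (if true then true else true))))
step 6: [delta@1.1.0] (true && (true || (if false then (let r = true in true) else (if true then true else true))))
step 7: [if@1.1] (true && (true || (if true then true else true)))
step 8: [if@1.1] (true && (true || true))
step 9: [delta@1] (true && true)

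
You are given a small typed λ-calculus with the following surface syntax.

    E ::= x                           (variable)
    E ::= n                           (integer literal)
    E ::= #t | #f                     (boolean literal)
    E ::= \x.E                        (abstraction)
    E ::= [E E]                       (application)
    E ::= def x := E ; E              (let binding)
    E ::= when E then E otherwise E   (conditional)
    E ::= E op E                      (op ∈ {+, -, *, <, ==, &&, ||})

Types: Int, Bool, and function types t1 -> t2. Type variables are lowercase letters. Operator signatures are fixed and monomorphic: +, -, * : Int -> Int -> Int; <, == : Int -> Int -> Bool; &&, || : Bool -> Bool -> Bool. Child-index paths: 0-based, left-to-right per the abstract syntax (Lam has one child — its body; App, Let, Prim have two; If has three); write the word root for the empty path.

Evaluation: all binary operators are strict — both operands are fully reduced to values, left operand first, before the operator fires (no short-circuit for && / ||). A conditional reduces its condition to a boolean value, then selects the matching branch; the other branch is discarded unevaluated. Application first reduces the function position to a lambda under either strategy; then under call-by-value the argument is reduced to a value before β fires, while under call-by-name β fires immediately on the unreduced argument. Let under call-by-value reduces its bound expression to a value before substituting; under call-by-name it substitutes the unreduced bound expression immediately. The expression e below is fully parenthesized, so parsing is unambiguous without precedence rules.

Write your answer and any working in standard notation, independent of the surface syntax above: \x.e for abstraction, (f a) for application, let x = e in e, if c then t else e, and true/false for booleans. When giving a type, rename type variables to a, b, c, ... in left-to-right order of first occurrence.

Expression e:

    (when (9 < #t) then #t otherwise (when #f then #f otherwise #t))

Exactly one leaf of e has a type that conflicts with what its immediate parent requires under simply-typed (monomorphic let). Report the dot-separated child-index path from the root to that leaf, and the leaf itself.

Answer: 0.1 : true

Trace:
  unify Int ~ Int
  unify Bool ~ Int
  FAIL: mismatch Bool ~ Int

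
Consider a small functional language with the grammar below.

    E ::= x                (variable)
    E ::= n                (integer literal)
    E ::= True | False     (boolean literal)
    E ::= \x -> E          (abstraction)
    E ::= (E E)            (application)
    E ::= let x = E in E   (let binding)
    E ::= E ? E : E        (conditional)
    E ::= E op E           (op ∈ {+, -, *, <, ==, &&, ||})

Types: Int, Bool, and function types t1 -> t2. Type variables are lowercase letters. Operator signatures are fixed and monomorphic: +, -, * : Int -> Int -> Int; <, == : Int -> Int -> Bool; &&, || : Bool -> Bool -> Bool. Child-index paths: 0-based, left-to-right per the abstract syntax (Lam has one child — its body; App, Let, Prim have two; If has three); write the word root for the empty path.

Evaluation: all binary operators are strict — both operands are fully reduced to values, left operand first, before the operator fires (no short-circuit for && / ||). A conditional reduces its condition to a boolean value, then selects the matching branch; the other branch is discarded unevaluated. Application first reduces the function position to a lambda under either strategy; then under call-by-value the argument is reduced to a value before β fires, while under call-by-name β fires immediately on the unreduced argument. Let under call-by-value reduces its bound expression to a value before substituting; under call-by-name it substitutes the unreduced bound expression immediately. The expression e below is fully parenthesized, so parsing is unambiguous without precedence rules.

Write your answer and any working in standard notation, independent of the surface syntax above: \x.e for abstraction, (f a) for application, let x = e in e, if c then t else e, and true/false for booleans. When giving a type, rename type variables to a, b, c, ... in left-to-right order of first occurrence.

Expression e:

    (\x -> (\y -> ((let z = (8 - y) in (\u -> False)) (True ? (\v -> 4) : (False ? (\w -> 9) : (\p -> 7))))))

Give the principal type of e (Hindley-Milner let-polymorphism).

Answer: a -> Int -> Bool

Working:
  unify Int ~ Int
y : b
  unify b ~ Int
let z : Int
\u._ : c -> Bool
  unify Bool ~ Bool
\v._ : d -> Int
  unify Bool ~ Bool
\w._ : e -> Int
\p._ : f -> Int
  unify e -> Int ~ f -> Int
  unify e ~ f
  unify Int ~ Int
  unify d -> Int ~ f -> Int
  unify d ~ f
  unify Int ~ Int
  unify c -> Bool ~ (f -> Int) -> g
  unify c ~ f -> Int
  unify Bool ~ g
_ _ : Bool
\y._ : Int -> Bool
\x._ : a -> Int -> Bool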